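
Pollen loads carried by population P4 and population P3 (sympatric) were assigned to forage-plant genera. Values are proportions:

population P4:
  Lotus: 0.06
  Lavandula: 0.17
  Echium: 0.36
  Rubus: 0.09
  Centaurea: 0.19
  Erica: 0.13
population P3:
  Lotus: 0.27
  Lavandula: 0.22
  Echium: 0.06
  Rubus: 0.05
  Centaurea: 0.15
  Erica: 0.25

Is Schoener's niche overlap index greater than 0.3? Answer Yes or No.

Σ|p₁ᵢ − p₂ᵢ| = 0.21 + 0.05 + 0.30 + 0.04 + 0.04 + 0.12 = 0.76
D = 1 − ½ × 0.76 = 1 − 0.380 = 0.6200
D = 0.6200 > 0.3 → Yes.

Yes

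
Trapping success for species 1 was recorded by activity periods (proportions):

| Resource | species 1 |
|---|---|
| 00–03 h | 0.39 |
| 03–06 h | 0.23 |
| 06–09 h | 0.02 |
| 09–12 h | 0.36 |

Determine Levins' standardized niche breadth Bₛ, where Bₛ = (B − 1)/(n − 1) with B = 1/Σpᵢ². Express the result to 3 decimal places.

0.662

Σpᵢ² = 0.39² + 0.23² + 0.02² + 0.36² = 0.1521 + 0.0529 + 0.0004 + 0.1296 = 0.3350
B = 1 / 0.3350 = 2.98507
Bₛ = (B − 1)/(n − 1) = (2.98507 − 1)/(4 − 1) = 1.98507/3 = 0.66169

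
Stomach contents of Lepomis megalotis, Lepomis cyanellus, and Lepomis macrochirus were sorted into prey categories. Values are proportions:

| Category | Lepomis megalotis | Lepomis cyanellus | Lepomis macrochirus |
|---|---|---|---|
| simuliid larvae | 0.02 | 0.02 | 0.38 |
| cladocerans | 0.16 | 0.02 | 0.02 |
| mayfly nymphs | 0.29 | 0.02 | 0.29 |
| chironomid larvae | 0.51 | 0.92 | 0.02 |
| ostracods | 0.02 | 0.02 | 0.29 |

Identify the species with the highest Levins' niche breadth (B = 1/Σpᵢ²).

Lepomis macrochirus

Σp_megaᵢ² = 0.02² + 0.16² + 0.29² + 0.51² + 0.02² = 0.0004 + 0.0256 + 0.0841 + 0.2601 + 0.0004 = 0.3706
B_mega = 1 / 0.3706 = 2.6983
Σp_cyanᵢ² = 0.02² + 0.02² + 0.02² + 0.92² + 0.02² = 0.0004 + 0.0004 + 0.0004 + 0.8464 + 0.0004 = 0.8480
B_cyan = 1 / 0.8480 = 1.1792
Σp_macrᵢ² = 0.38² + 0.02² + 0.29² + 0.02² + 0.29² = 0.1444 + 0.0004 + 0.0841 + 0.0004 + 0.0841 = 0.3134
B_macr = 1 / 0.3134 = 3.1908
Highest B → broadest niche (most generalist): Lepomis macrochirus (B = 3.19).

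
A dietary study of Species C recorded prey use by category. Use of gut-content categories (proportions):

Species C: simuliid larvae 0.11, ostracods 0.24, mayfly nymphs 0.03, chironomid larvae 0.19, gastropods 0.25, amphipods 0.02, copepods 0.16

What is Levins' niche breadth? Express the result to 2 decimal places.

Σpᵢ² = 0.11² + 0.24² + 0.03² + 0.19² + 0.25² + 0.02² + 0.16² = 0.0121 + 0.0576 + 0.0009 + 0.0361 + 0.0625 + 0.0004 + 0.0256 = 0.1952
B = 1 / 0.1952 = 5.1230

5.12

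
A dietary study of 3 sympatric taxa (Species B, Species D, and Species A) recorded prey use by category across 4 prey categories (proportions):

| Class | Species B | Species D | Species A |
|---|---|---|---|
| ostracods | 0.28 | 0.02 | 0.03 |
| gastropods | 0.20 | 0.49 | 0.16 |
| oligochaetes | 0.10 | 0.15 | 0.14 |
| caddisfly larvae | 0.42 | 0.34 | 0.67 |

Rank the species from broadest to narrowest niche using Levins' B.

Σp_Bᵢ² = 0.28² + 0.20² + 0.10² + 0.42² = 0.0784 + 0.0400 + 0.0100 + 0.1764 = 0.3048
B_B = 1 / 0.3048 = 3.2808
Σp_Dᵢ² = 0.02² + 0.49² + 0.15² + 0.34² = 0.0004 + 0.2401 + 0.0225 + 0.1156 = 0.3786
B_D = 1 / 0.3786 = 2.6413
Σp_Aᵢ² = 0.03² + 0.16² + 0.14² + 0.67² = 0.0009 + 0.0256 + 0.0196 + 0.4489 = 0.4950
B_A = 1 / 0.4950 = 2.0202
Ranking by B (broadest → narrowest): Species B (3.28) > Species D (2.64) > Species A (2.02)

Species B > Species D > Species A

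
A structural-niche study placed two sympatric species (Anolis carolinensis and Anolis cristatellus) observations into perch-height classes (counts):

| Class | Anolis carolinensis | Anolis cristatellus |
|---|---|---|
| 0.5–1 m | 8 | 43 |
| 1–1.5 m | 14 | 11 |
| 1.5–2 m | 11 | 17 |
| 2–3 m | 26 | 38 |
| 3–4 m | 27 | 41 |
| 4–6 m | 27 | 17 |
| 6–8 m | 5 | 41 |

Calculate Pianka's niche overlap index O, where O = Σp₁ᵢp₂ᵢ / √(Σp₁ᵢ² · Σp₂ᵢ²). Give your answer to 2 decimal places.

Proportions for Anolis carolinensis (n=118): 8/118=0.0678, 14/118=0.1186, 11/118=0.0932, 26/118=0.2203, 27/118=0.2288, 27/118=0.2288, 5/118=0.0424
Proportions for Anolis cristatellus (n=208): 43/208=0.2067, 11/208=0.0529, 17/208=0.0817, 38/208=0.1827, 41/208=0.1971, 17/208=0.0817, 41/208=0.1971
Σ p₁ᵢp₂ᵢ = 0.014014 + 0.006274 + 0.007614 + 0.040249 + 0.045096 + 0.018693 + 0.008357 = 0.140297
Σp_1ᵢ² = 0.0678² + 0.1186² + 0.0932² + 0.2203² + 0.2288² + 0.2288² + 0.0424² = 0.004597 + 0.014066 + 0.008686 + 0.048532 + 0.052349 + 0.052349 + 0.001798 = 0.182377
Σp_2ᵢ² = 0.2067² + 0.0529² + 0.0817² + 0.1827² + 0.1971² + 0.0817² + 0.1971² = 0.042725 + 0.002798 + 0.006675 + 0.033379 + 0.038848 + 0.006675 + 0.038848 = 0.169948
O = 0.140297 / √(0.182377 × 0.169948) = 0.140297 / 0.1760529 = 0.7969

0.80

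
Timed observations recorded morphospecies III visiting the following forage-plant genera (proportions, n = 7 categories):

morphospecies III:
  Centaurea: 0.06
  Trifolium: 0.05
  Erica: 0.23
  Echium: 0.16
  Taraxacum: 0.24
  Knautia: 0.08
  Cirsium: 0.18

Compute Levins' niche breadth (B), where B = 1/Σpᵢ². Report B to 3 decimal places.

5.525

Σpᵢ² = 0.06² + 0.05² + 0.23² + 0.16² + 0.24² + 0.08² + 0.18² = 0.0036 + 0.0025 + 0.0529 + 0.0256 + 0.0576 + 0.0064 + 0.0324 = 0.1810
B = 1 / 0.1810 = 5.52486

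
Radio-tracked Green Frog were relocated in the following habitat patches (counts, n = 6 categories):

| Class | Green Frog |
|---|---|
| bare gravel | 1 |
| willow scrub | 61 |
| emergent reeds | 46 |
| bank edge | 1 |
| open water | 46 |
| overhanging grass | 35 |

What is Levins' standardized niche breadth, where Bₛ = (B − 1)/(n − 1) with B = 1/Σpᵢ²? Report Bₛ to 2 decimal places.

0.59

Proportions for Green Frog (n=190): 1/190=0.0053, 61/190=0.3211, 46/190=0.2421, 1/190=0.0053, 46/190=0.2421, 35/190=0.1842
Σpᵢ² = 0.0053² + 0.3211² + 0.2421² + 0.0053² + 0.2421² + 0.1842² = 0.000028 + 0.103105 + 0.058612 + 0.000028 + 0.058612 + 0.033930 = 0.254315
B = 1 / 0.254315 = 3.9321
Bₛ = (B − 1)/(n − 1) = (3.9321 − 1)/(6 − 1) = 2.9321/5 = 0.5864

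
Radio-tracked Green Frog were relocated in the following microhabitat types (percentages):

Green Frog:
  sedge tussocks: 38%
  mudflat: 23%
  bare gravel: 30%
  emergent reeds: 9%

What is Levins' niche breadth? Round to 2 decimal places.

3.39

Convert percentages to proportions (divide by 100).
Σpᵢ² = 0.38² + 0.23² + 0.30² + 0.09² = 0.1444 + 0.0529 + 0.0900 + 0.0081 = 0.2954
B = 1 / 0.2954 = 3.3852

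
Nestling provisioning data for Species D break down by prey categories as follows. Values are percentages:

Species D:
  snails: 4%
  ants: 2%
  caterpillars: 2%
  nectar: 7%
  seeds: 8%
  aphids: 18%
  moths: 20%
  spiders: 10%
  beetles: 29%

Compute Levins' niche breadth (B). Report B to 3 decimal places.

Convert percentages to proportions (divide by 100).
Σpᵢ² = 0.04² + 0.02² + 0.02² + 0.07² + 0.08² + 0.18² + 0.20² + 0.10² + 0.29² = 0.0016 + 0.0004 + 0.0004 + 0.0049 + 0.0064 + 0.0324 + 0.0400 + 0.0100 + 0.0841 = 0.1802
B = 1 / 0.1802 = 5.54939

5.549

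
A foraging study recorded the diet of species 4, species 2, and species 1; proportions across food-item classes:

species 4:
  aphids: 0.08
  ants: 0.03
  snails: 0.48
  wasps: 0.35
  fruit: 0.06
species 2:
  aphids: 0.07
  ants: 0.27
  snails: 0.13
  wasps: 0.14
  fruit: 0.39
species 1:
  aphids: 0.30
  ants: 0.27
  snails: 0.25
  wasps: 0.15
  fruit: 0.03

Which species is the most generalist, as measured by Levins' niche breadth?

Σp_4ᵢ² = 0.08² + 0.03² + 0.48² + 0.35² + 0.06² = 0.0064 + 0.0009 + 0.2304 + 0.1225 + 0.0036 = 0.3638
B_4 = 1 / 0.3638 = 2.7488
Σp_2ᵢ² = 0.07² + 0.27² + 0.13² + 0.14² + 0.39² = 0.0049 + 0.0729 + 0.0169 + 0.0196 + 0.1521 = 0.2664
B_2 = 1 / 0.2664 = 3.7538
Σp_1ᵢ² = 0.30² + 0.27² + 0.25² + 0.15² + 0.03² = 0.0900 + 0.0729 + 0.0625 + 0.0225 + 0.0009 = 0.2488
B_1 = 1 / 0.2488 = 4.0193
Highest B → broadest niche (most generalist): species 1 (B = 4.02).

species 1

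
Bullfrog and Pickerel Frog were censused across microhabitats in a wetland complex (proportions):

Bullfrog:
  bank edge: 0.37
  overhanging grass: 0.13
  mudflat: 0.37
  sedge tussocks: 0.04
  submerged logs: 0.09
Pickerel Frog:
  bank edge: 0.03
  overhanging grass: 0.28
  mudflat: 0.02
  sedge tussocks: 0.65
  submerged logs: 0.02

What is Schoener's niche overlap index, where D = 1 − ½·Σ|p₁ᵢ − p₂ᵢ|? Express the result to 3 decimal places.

0.240

Σ|p₁ᵢ − p₂ᵢ| = 0.34 + 0.15 + 0.35 + 0.61 + 0.07 = 1.52
D = 1 − ½ × 1.52 = 1 − 0.760 = 0.24000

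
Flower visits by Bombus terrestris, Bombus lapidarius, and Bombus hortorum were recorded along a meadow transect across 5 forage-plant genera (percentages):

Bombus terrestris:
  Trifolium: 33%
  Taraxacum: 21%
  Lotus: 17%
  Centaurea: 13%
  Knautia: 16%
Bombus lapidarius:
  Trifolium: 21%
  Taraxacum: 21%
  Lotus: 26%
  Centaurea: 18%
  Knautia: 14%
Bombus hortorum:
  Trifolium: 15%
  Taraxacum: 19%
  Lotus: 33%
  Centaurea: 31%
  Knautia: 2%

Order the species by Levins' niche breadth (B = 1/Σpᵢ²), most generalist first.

Bombus lapidarius > Bombus terrestris > Bombus hortorum

Convert percentages to proportions (divide by 100).
Σp_terrᵢ² = 0.33² + 0.21² + 0.17² + 0.13² + 0.16² = 0.1089 + 0.0441 + 0.0289 + 0.0169 + 0.0256 = 0.2244
B_terr = 1 / 0.2244 = 4.4563
Σp_lapiᵢ² = 0.21² + 0.21² + 0.26² + 0.18² + 0.14² = 0.0441 + 0.0441 + 0.0676 + 0.0324 + 0.0196 = 0.2078
B_lapi = 1 / 0.2078 = 4.8123
Σp_hortᵢ² = 0.15² + 0.19² + 0.33² + 0.31² + 0.02² = 0.0225 + 0.0361 + 0.1089 + 0.0961 + 0.0004 = 0.2640
B_hort = 1 / 0.2640 = 3.7879
Ranking by B (broadest → narrowest): Bombus lapidarius (4.81) > Bombus terrestris (4.46) > Bombus hortorum (3.79)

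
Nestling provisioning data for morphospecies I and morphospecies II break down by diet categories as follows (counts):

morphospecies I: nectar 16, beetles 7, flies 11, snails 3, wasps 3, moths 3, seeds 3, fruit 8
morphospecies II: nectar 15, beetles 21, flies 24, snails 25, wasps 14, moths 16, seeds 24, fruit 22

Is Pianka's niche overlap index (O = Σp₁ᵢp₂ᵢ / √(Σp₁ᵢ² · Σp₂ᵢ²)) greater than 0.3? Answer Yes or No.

Yes

Proportions for morphospecies I (n=54): 16/54=0.2963, 7/54=0.1296, 11/54=0.2037, 3/54=0.0556, 3/54=0.0556, 3/54=0.0556, 3/54=0.0556, 8/54=0.1481
Proportions for morphospecies II (n=161): 15/161=0.0932, 21/161=0.1304, 24/161=0.1491, 25/161=0.1553, 14/161=0.0870, 16/161=0.0994, 24/161=0.1491, 22/161=0.1366
Σ p₁ᵢp₂ᵢ = 0.027615 + 0.016900 + 0.030372 + 0.008635 + 0.004837 + 0.005527 + 0.008290 + 0.020230 = 0.122406
Σp_1ᵢ² = 0.2963² + 0.1296² + 0.2037² + 0.0556² + 0.0556² + 0.0556² + 0.0556² + 0.1481² = 0.087794 + 0.016796 + 0.041494 + 0.003091 + 0.003091 + 0.003091 + 0.003091 + 0.021934 = 0.180382
Σp_2ᵢ² = 0.0932² + 0.1304² + 0.1491² + 0.1553² + 0.0870² + 0.0994² + 0.1491² + 0.1366² = 0.008686 + 0.017004 + 0.022231 + 0.024118 + 0.007569 + 0.009880 + 0.022231 + 0.018660 = 0.130379
O = 0.122406 / √(0.180382 × 0.130379) = 0.122406 / 0.1533559 = 0.7982
O = 0.7982 > 0.3 → Yes.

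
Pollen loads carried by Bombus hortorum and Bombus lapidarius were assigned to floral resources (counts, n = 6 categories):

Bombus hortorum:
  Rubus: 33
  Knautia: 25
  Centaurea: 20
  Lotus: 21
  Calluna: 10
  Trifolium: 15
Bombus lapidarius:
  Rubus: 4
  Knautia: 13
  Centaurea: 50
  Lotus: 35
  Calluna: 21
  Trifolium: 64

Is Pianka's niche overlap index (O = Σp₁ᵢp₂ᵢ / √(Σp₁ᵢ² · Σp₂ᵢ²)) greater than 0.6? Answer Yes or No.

Proportions for Bombus hortorum (n=124): 33/124=0.2661, 25/124=0.2016, 20/124=0.1613, 21/124=0.1694, 10/124=0.0806, 15/124=0.1210
Proportions for Bombus lapidarius (n=187): 4/187=0.0214, 13/187=0.0695, 50/187=0.2674, 35/187=0.1872, 21/187=0.1123, 64/187=0.3422
Σ p₁ᵢp₂ᵢ = 0.005695 + 0.014011 + 0.043132 + 0.031712 + 0.009051 + 0.041406 = 0.145007
Σp_1ᵢ² = 0.2661² + 0.2016² + 0.1613² + 0.1694² + 0.0806² + 0.1210² = 0.070809 + 0.040643 + 0.026018 + 0.028696 + 0.006496 + 0.014641 = 0.187303
Σp_2ᵢ² = 0.0214² + 0.0695² + 0.2674² + 0.1872² + 0.1123² + 0.3422² = 0.000458 + 0.004830 + 0.071503 + 0.035044 + 0.012611 + 0.117101 = 0.241547
O = 0.145007 / √(0.187303 × 0.241547) = 0.145007 / 0.2127028 = 0.6817
O = 0.6817 > 0.6 → Yes.

Yes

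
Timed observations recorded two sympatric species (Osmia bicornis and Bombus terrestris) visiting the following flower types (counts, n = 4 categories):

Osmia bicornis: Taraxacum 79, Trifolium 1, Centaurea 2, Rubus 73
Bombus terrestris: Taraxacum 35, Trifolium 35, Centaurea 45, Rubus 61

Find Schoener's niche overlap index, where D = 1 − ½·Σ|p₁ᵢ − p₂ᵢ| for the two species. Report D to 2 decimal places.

Proportions for Osmia bicornis (n=155): 79/155=0.5097, 1/155=0.0065, 2/155=0.0129, 73/155=0.4710
Proportions for Bombus terrestris (n=176): 35/176=0.1989, 35/176=0.1989, 45/176=0.2557, 61/176=0.3466
Σ|p₁ᵢ − p₂ᵢ| = 0.3108 + 0.1924 + 0.2428 + 0.1244 = 0.8704
D = 1 − ½ × 0.8704 = 1 − 0.43520 = 0.56480

0.56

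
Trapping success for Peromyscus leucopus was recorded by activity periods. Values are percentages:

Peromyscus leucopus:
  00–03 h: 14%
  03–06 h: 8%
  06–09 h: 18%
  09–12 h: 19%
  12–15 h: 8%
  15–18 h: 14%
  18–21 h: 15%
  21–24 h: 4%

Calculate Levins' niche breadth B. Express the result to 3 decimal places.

Convert percentages to proportions (divide by 100).
Σpᵢ² = 0.14² + 0.08² + 0.18² + 0.19² + 0.08² + 0.14² + 0.15² + 0.04² = 0.0196 + 0.0064 + 0.0324 + 0.0361 + 0.0064 + 0.0196 + 0.0225 + 0.0016 = 0.1446
B = 1 / 0.1446 = 6.91563

6.916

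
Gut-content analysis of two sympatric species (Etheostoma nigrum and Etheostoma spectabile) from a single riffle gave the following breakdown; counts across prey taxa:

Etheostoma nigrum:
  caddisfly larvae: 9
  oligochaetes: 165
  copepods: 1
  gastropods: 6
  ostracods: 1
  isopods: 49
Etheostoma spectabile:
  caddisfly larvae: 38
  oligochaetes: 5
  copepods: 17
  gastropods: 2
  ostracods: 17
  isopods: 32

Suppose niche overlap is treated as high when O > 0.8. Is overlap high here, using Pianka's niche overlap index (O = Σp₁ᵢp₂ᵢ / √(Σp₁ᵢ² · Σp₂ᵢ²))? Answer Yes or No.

No

Proportions for Etheostoma nigrum (n=231): 9/231=0.0390, 165/231=0.7143, 1/231=0.0043, 6/231=0.0260, 1/231=0.0043, 49/231=0.2121
Proportions for Etheostoma spectabile (n=111): 38/111=0.3423, 5/111=0.0450, 17/111=0.1532, 2/111=0.0180, 17/111=0.1532, 32/111=0.2883
Σ p₁ᵢp₂ᵢ = 0.013350 + 0.032144 + 0.000659 + 0.000468 + 0.000659 + 0.061148 = 0.108428
Σp_1ᵢ² = 0.0390² + 0.7143² + 0.0043² + 0.0260² + 0.0043² + 0.2121² = 0.001521 + 0.510224 + 0.000018 + 0.000676 + 0.000018 + 0.044986 = 0.557443
Σp_2ᵢ² = 0.3423² + 0.0450² + 0.1532² + 0.0180² + 0.1532² + 0.2883² = 0.117169 + 0.002025 + 0.023470 + 0.000324 + 0.023470 + 0.083117 = 0.249575
O = 0.108428 / √(0.557443 × 0.249575) = 0.108428 / 0.3729931 = 0.2907
O = 0.2907 < 0.8 → No.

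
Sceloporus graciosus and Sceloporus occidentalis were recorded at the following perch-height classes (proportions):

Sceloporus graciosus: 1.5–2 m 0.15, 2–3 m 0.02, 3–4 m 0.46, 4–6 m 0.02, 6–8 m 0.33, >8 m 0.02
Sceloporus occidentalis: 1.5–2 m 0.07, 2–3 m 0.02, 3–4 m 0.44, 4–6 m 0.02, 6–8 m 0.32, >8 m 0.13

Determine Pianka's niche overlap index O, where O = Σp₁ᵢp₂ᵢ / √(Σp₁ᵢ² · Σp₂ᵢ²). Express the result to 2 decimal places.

0.97

Σ p₁ᵢp₂ᵢ = 0.0105 + 0.0004 + 0.2024 + 0.0004 + 0.1056 + 0.0026 = 0.3219
Σp_1ᵢ² = 0.15² + 0.02² + 0.46² + 0.02² + 0.33² + 0.02² = 0.0225 + 0.0004 + 0.2116 + 0.0004 + 0.1089 + 0.0004 = 0.3442
Σp_2ᵢ² = 0.07² + 0.02² + 0.44² + 0.02² + 0.32² + 0.13² = 0.0049 + 0.0004 + 0.1936 + 0.0004 + 0.1024 + 0.0169 = 0.3186
O = 0.3219 / √(0.3442 × 0.3186) = 0.3219 / 0.33115 = 0.9721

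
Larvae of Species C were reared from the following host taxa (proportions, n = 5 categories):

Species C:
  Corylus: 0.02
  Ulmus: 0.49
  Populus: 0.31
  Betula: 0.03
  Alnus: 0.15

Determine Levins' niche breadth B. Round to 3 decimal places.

2.778

Σpᵢ² = 0.02² + 0.49² + 0.31² + 0.03² + 0.15² = 0.0004 + 0.2401 + 0.0961 + 0.0009 + 0.0225 = 0.3600
B = 1 / 0.3600 = 2.77778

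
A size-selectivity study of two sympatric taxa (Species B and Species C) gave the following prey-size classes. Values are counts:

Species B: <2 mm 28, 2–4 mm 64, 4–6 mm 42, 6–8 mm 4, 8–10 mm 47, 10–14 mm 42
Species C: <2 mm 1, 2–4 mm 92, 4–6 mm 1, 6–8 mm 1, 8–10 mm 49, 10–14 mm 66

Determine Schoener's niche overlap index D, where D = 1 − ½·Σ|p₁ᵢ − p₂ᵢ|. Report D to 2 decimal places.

Proportions for Species B (n=227): 28/227=0.1233, 64/227=0.2819, 42/227=0.1850, 4/227=0.0176, 47/227=0.2070, 42/227=0.1850
Proportions for Species C (n=210): 1/210=0.0048, 92/210=0.4381, 1/210=0.0048, 1/210=0.0048, 49/210=0.2333, 66/210=0.3143
Σ|p₁ᵢ − p₂ᵢ| = 0.1185 + 0.1562 + 0.1802 + 0.0128 + 0.0263 + 0.1293 = 0.6233
D = 1 − ½ × 0.6233 = 1 − 0.31165 = 0.68835

0.69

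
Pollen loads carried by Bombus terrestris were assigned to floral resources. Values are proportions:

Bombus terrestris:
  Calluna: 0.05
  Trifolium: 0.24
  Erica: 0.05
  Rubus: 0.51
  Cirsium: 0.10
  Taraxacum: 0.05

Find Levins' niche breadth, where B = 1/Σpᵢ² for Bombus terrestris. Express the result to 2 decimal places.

Σpᵢ² = 0.05² + 0.24² + 0.05² + 0.51² + 0.10² + 0.05² = 0.0025 + 0.0576 + 0.0025 + 0.2601 + 0.0100 + 0.0025 = 0.3352
B = 1 / 0.3352 = 2.9833

2.98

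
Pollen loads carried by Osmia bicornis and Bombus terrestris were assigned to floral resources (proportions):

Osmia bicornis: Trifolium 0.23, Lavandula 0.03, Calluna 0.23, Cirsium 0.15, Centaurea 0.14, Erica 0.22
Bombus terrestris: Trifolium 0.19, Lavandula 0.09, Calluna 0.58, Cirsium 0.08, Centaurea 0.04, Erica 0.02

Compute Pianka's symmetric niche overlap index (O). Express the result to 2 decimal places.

0.73

Σ p₁ᵢp₂ᵢ = 0.0437 + 0.0027 + 0.1334 + 0.0120 + 0.0056 + 0.0044 = 0.2018
Σp_1ᵢ² = 0.23² + 0.03² + 0.23² + 0.15² + 0.14² + 0.22² = 0.0529 + 0.0009 + 0.0529 + 0.0225 + 0.0196 + 0.0484 = 0.1972
Σp_2ᵢ² = 0.19² + 0.09² + 0.58² + 0.08² + 0.04² + 0.02² = 0.0361 + 0.0081 + 0.3364 + 0.0064 + 0.0016 + 0.0004 = 0.3890
O = 0.2018 / √(0.1972 × 0.3890) = 0.2018 / 0.27697 = 0.7286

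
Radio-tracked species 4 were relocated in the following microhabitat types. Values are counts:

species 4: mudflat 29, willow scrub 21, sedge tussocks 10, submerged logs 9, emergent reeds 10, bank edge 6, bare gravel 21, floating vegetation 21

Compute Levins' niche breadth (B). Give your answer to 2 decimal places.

6.50

Proportions for species 4 (n=127): 29/127=0.2283, 21/127=0.1654, 10/127=0.0787, 9/127=0.0709, 10/127=0.0787, 6/127=0.0472, 21/127=0.1654, 21/127=0.1654
Σpᵢ² = 0.2283² + 0.1654² + 0.0787² + 0.0709² + 0.0787² + 0.0472² + 0.1654² + 0.1654² = 0.052121 + 0.027357 + 0.006194 + 0.005027 + 0.006194 + 0.002228 + 0.027357 + 0.027357 = 0.153835
B = 1 / 0.153835 = 6.5005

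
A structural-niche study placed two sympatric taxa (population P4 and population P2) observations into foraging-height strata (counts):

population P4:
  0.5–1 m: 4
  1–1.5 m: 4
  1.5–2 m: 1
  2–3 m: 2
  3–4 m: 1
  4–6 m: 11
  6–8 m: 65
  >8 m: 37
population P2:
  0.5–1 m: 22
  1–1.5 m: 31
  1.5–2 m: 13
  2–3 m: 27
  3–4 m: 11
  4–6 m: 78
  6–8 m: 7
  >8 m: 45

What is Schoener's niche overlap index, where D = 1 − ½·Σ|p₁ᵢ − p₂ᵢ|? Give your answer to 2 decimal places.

Proportions for population P4 (n=125): 4/125=0.0320, 4/125=0.0320, 1/125=0.0080, 2/125=0.0160, 1/125=0.0080, 11/125=0.0880, 65/125=0.5200, 37/125=0.2960
Proportions for population P2 (n=234): 22/234=0.0940, 31/234=0.1325, 13/234=0.0556, 27/234=0.1154, 11/234=0.0470, 78/234=0.3333, 7/234=0.0299, 45/234=0.1923
Σ|p₁ᵢ − p₂ᵢ| = 0.0620 + 0.1005 + 0.0476 + 0.0994 + 0.0390 + 0.2453 + 0.4901 + 0.1037 = 1.1876
D = 1 − ½ × 1.1876 = 1 − 0.59380 = 0.40620

0.41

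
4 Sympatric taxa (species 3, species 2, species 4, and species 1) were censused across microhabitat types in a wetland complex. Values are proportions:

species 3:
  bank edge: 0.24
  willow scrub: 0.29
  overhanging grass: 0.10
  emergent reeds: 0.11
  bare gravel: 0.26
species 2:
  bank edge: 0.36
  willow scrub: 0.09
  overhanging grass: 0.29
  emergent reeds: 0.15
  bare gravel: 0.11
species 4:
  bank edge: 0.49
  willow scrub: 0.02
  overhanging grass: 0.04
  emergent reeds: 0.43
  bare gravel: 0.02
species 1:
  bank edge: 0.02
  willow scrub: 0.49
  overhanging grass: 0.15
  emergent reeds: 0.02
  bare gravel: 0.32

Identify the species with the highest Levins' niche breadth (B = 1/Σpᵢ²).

species 3

Σp_3ᵢ² = 0.24² + 0.29² + 0.10² + 0.11² + 0.26² = 0.0576 + 0.0841 + 0.0100 + 0.0121 + 0.0676 = 0.2314
B_3 = 1 / 0.2314 = 4.3215
Σp_2ᵢ² = 0.36² + 0.09² + 0.29² + 0.15² + 0.11² = 0.1296 + 0.0081 + 0.0841 + 0.0225 + 0.0121 = 0.2564
B_2 = 1 / 0.2564 = 3.9002
Σp_4ᵢ² = 0.49² + 0.02² + 0.04² + 0.43² + 0.02² = 0.2401 + 0.0004 + 0.0016 + 0.1849 + 0.0004 = 0.4274
B_4 = 1 / 0.4274 = 2.3397
Σp_1ᵢ² = 0.02² + 0.49² + 0.15² + 0.02² + 0.32² = 0.0004 + 0.2401 + 0.0225 + 0.0004 + 0.1024 = 0.3658
B_1 = 1 / 0.3658 = 2.7337
Highest B → broadest niche (most generalist): species 3 (B = 4.32).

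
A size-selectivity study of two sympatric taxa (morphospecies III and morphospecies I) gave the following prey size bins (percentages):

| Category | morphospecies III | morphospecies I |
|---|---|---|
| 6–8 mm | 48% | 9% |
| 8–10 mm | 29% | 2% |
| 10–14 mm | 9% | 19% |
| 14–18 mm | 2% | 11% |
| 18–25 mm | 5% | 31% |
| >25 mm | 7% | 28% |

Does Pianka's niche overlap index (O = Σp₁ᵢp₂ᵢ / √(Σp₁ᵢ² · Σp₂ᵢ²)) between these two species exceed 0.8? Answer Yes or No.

Convert percentages to proportions (divide by 100).
Σ p₁ᵢp₂ᵢ = 0.0432 + 0.0058 + 0.0171 + 0.0022 + 0.0155 + 0.0196 = 0.1034
Σp_1ᵢ² = 0.48² + 0.29² + 0.09² + 0.02² + 0.05² + 0.07² = 0.2304 + 0.0841 + 0.0081 + 0.0004 + 0.0025 + 0.0049 = 0.3304
Σp_2ᵢ² = 0.09² + 0.02² + 0.19² + 0.11² + 0.31² + 0.28² = 0.0081 + 0.0004 + 0.0361 + 0.0121 + 0.0961 + 0.0784 = 0.2312
O = 0.1034 / √(0.3304 × 0.2312) = 0.1034 / 0.27638 = 0.3741
O = 0.3741 < 0.8 → No.

No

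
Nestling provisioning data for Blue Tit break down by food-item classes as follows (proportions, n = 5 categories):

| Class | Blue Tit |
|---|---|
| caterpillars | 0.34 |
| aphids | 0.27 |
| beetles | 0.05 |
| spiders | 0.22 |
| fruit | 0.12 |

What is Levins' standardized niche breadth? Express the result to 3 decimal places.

0.735

Σpᵢ² = 0.34² + 0.27² + 0.05² + 0.22² + 0.12² = 0.1156 + 0.0729 + 0.0025 + 0.0484 + 0.0144 = 0.2538
B = 1 / 0.2538 = 3.94011
Bₛ = (B − 1)/(n − 1) = (3.94011 − 1)/(5 − 1) = 2.94011/4 = 0.73503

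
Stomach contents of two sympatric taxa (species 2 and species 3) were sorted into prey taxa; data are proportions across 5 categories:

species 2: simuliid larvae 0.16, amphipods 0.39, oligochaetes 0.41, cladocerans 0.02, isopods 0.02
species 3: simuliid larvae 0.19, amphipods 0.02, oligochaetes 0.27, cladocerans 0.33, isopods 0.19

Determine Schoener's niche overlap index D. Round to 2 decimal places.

0.49

Σ|p₁ᵢ − p₂ᵢ| = 0.03 + 0.37 + 0.14 + 0.31 + 0.17 = 1.02
D = 1 − ½ × 1.02 = 1 − 0.510 = 0.4900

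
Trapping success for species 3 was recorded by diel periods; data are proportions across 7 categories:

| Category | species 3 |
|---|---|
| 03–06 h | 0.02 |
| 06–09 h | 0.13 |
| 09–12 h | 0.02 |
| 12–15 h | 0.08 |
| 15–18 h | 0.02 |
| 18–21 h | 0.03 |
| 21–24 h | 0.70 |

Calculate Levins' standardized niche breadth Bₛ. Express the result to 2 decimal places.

0.16

Σpᵢ² = 0.02² + 0.13² + 0.02² + 0.08² + 0.02² + 0.03² + 0.70² = 0.0004 + 0.0169 + 0.0004 + 0.0064 + 0.0004 + 0.0009 + 0.4900 = 0.5154
B = 1 / 0.5154 = 1.9402
Bₛ = (B − 1)/(n − 1) = (1.9402 − 1)/(7 − 1) = 0.9402/6 = 0.1567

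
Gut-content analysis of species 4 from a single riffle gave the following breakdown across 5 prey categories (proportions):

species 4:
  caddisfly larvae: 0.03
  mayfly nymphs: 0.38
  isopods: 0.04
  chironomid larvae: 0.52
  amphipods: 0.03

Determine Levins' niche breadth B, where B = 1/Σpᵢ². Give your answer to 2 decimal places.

2.39

Σpᵢ² = 0.03² + 0.38² + 0.04² + 0.52² + 0.03² = 0.0009 + 0.1444 + 0.0016 + 0.2704 + 0.0009 = 0.4182
B = 1 / 0.4182 = 2.3912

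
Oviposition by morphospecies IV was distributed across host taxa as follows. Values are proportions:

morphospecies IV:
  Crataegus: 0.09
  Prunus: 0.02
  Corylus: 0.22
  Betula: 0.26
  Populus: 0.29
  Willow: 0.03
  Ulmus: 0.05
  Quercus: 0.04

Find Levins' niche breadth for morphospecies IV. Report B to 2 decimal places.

Σpᵢ² = 0.09² + 0.02² + 0.22² + 0.26² + 0.29² + 0.03² + 0.05² + 0.04² = 0.0081 + 0.0004 + 0.0484 + 0.0676 + 0.0841 + 0.0009 + 0.0025 + 0.0016 = 0.2136
B = 1 / 0.2136 = 4.6816

4.68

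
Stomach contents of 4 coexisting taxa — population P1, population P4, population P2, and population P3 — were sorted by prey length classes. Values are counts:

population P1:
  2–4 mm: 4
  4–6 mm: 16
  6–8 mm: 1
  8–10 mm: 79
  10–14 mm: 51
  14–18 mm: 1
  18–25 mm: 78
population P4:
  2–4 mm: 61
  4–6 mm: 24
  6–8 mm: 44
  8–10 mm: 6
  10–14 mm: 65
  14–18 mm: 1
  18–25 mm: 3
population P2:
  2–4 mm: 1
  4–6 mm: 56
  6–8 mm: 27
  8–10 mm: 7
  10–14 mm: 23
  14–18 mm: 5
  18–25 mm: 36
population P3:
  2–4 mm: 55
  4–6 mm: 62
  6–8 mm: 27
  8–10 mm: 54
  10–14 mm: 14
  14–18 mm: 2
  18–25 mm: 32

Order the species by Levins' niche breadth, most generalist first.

Proportions for population P1 (n=230): 4/230=0.0174, 16/230=0.0696, 1/230=0.0043, 79/230=0.3435, 51/230=0.2217, 1/230=0.0043, 78/230=0.3391
Proportions for population P4 (n=204): 61/204=0.2990, 24/204=0.1176, 44/204=0.2157, 6/204=0.0294, 65/204=0.3186, 1/204=0.0049, 3/204=0.0147
Proportions for population P2 (n=155): 1/155=0.0065, 56/155=0.3613, 27/155=0.1742, 7/155=0.0452, 23/155=0.1484, 5/155=0.0323, 36/155=0.2323
Proportions for population P3 (n=246): 55/246=0.2236, 62/246=0.2520, 27/246=0.1098, 54/246=0.2195, 14/246=0.0569, 2/246=0.0081, 32/246=0.1301
Σp_P1ᵢ² = 0.0174² + 0.0696² + 0.0043² + 0.3435² + 0.2217² + 0.0043² + 0.3391² = 0.000303 + 0.004844 + 0.000018 + 0.117992 + 0.049151 + 0.000018 + 0.114989 = 0.287315
B_P1 = 1 / 0.287315 = 3.4805
Σp_P4ᵢ² = 0.2990² + 0.1176² + 0.2157² + 0.0294² + 0.3186² + 0.0049² + 0.0147² = 0.089401 + 0.013830 + 0.046526 + 0.000864 + 0.101506 + 0.000024 + 0.000216 = 0.252367
B_P4 = 1 / 0.252367 = 3.9625
Σp_P2ᵢ² = 0.0065² + 0.3613² + 0.1742² + 0.0452² + 0.1484² + 0.0323² + 0.2323² = 0.000042 + 0.130538 + 0.030346 + 0.002043 + 0.022023 + 0.001043 + 0.053963 = 0.239998
B_P2 = 1 / 0.239998 = 4.1667
Σp_P3ᵢ² = 0.2236² + 0.2520² + 0.1098² + 0.2195² + 0.0569² + 0.0081² + 0.1301² = 0.049997 + 0.063504 + 0.012056 + 0.048180 + 0.003238 + 0.000066 + 0.016926 = 0.193967
B_P3 = 1 / 0.193967 = 5.1555
Ranking by B (broadest → narrowest): population P3 (5.16) > population P2 (4.17) > population P4 (3.96) > population P1 (3.48)

population P3 > population P2 > population P4 > population P1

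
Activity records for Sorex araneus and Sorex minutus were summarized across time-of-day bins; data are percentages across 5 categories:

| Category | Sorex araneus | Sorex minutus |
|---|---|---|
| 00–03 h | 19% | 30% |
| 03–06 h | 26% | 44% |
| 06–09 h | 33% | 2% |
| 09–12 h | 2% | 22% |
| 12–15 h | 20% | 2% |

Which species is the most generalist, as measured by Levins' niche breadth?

Convert percentages to proportions (divide by 100).
Σp_aranᵢ² = 0.19² + 0.26² + 0.33² + 0.02² + 0.20² = 0.0361 + 0.0676 + 0.1089 + 0.0004 + 0.0400 = 0.2530
B_aran = 1 / 0.2530 = 3.9526
Σp_minuᵢ² = 0.30² + 0.44² + 0.02² + 0.22² + 0.02² = 0.0900 + 0.1936 + 0.0004 + 0.0484 + 0.0004 = 0.3328
B_minu = 1 / 0.3328 = 3.0048
Highest B → broadest niche (most generalist): Sorex araneus (B = 3.95).

Sorex araneus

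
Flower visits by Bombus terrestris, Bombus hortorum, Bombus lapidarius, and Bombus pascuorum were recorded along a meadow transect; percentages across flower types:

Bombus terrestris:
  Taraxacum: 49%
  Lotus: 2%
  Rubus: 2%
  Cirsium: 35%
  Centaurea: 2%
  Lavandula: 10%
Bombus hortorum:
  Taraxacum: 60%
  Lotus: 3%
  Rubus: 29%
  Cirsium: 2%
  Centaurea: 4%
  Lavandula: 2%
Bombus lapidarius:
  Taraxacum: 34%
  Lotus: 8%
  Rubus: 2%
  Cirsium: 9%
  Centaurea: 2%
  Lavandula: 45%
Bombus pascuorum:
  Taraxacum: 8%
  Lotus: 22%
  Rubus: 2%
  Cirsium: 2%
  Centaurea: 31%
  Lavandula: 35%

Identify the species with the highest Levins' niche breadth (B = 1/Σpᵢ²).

Bombus pascuorum

Convert percentages to proportions (divide by 100).
Σp_terrᵢ² = 0.49² + 0.02² + 0.02² + 0.35² + 0.02² + 0.10² = 0.2401 + 0.0004 + 0.0004 + 0.1225 + 0.0004 + 0.0100 = 0.3738
B_terr = 1 / 0.3738 = 2.6752
Σp_hortᵢ² = 0.60² + 0.03² + 0.29² + 0.02² + 0.04² + 0.02² = 0.3600 + 0.0009 + 0.0841 + 0.0004 + 0.0016 + 0.0004 = 0.4474
B_hort = 1 / 0.4474 = 2.2351
Σp_lapiᵢ² = 0.34² + 0.08² + 0.02² + 0.09² + 0.02² + 0.45² = 0.1156 + 0.0064 + 0.0004 + 0.0081 + 0.0004 + 0.2025 = 0.3334
B_lapi = 1 / 0.3334 = 2.9994
Σp_pascᵢ² = 0.08² + 0.22² + 0.02² + 0.02² + 0.31² + 0.35² = 0.0064 + 0.0484 + 0.0004 + 0.0004 + 0.0961 + 0.1225 = 0.2742
B_pasc = 1 / 0.2742 = 3.6470
Highest B → broadest niche (most generalist): Bombus pascuorum (B = 3.65).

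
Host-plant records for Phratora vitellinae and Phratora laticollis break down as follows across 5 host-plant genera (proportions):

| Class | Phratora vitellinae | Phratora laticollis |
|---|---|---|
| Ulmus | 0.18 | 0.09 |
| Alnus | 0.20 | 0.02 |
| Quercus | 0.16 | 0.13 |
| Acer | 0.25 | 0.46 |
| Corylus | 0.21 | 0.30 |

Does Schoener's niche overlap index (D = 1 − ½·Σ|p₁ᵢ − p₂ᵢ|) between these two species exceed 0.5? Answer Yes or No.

Yes

Σ|p₁ᵢ − p₂ᵢ| = 0.09 + 0.18 + 0.03 + 0.21 + 0.09 = 0.60
D = 1 − ½ × 0.60 = 1 − 0.300 = 0.7000
D = 0.7000 > 0.5 → Yes.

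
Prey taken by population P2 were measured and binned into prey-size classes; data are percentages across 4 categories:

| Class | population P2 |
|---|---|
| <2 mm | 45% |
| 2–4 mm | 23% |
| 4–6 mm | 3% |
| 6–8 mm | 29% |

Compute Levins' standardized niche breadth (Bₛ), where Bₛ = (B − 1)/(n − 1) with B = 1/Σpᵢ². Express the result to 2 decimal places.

0.65

Convert percentages to proportions (divide by 100).
Σpᵢ² = 0.45² + 0.23² + 0.03² + 0.29² = 0.2025 + 0.0529 + 0.0009 + 0.0841 = 0.3404
B = 1 / 0.3404 = 2.9377
Bₛ = (B − 1)/(n − 1) = (2.9377 − 1)/(4 − 1) = 1.9377/3 = 0.6459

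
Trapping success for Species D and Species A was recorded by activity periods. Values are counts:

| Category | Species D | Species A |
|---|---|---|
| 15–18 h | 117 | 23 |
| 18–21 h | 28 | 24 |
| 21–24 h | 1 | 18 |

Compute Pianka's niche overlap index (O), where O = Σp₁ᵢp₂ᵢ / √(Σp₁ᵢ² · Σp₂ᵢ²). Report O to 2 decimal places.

Proportions for Species D (n=146): 117/146=0.8014, 28/146=0.1918, 1/146=0.0068
Proportions for Species A (n=65): 23/65=0.3538, 24/65=0.3692, 18/65=0.2769
Σ p₁ᵢp₂ᵢ = 0.283535 + 0.070813 + 0.001883 = 0.356231
Σp_1ᵢ² = 0.8014² + 0.1918² + 0.0068² = 0.642242 + 0.036787 + 0.000046 = 0.679075
Σp_2ᵢ² = 0.3538² + 0.3692² + 0.2769² = 0.125174 + 0.136309 + 0.076674 = 0.338157
O = 0.356231 / √(0.679075 × 0.338157) = 0.356231 / 0.4792014 = 0.7434

0.74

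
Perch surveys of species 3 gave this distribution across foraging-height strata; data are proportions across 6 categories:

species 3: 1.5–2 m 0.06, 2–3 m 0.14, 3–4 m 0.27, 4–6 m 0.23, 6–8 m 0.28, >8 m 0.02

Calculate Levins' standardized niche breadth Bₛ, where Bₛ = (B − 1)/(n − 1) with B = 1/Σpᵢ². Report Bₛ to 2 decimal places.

0.68

Σpᵢ² = 0.06² + 0.14² + 0.27² + 0.23² + 0.28² + 0.02² = 0.0036 + 0.0196 + 0.0729 + 0.0529 + 0.0784 + 0.0004 = 0.2278
B = 1 / 0.2278 = 4.3898
Bₛ = (B − 1)/(n − 1) = (4.3898 − 1)/(6 − 1) = 3.3898/5 = 0.6780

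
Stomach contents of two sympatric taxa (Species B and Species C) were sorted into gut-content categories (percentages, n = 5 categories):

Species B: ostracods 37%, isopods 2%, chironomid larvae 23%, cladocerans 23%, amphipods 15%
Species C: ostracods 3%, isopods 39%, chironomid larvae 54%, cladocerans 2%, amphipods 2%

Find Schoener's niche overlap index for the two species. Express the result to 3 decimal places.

Convert percentages to proportions (divide by 100).
Σ|p₁ᵢ − p₂ᵢ| = 0.34 + 0.37 + 0.31 + 0.21 + 0.13 = 1.36
D = 1 − ½ × 1.36 = 1 − 0.680 = 0.32000

0.320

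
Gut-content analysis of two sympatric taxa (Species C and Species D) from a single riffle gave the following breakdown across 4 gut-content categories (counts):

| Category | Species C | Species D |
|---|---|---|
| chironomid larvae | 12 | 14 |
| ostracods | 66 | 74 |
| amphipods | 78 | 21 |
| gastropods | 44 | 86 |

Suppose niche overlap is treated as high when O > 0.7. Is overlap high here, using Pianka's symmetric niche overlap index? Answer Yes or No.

Proportions for Species C (n=200): 12/200=0.0600, 66/200=0.3300, 78/200=0.3900, 44/200=0.2200
Proportions for Species D (n=195): 14/195=0.0718, 74/195=0.3795, 21/195=0.1077, 86/195=0.4410
Σ p₁ᵢp₂ᵢ = 0.004308 + 0.125235 + 0.042003 + 0.097020 = 0.268566
Σp_1ᵢ² = 0.0600² + 0.3300² + 0.3900² + 0.2200² = 0.003600 + 0.108900 + 0.152100 + 0.048400 = 0.313000
Σp_2ᵢ² = 0.0718² + 0.3795² + 0.1077² + 0.4410² = 0.005155 + 0.144020 + 0.011599 + 0.194481 = 0.355255
O = 0.268566 / √(0.313000 × 0.355255) = 0.268566 / 0.3334589 = 0.8054
O = 0.8054 > 0.7 → Yes.

Yes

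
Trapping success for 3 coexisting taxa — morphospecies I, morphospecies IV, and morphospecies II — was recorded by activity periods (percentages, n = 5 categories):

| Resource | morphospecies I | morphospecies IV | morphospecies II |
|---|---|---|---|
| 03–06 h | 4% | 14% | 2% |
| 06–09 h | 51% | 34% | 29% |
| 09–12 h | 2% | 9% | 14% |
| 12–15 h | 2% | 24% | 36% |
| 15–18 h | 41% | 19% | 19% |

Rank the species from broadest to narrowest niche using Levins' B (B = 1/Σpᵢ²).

morphospecies IV > morphospecies II > morphospecies I

Convert percentages to proportions (divide by 100).
Σp_Iᵢ² = 0.04² + 0.51² + 0.02² + 0.02² + 0.41² = 0.0016 + 0.2601 + 0.0004 + 0.0004 + 0.1681 = 0.4306
B_I = 1 / 0.4306 = 2.3223
Σp_IVᵢ² = 0.14² + 0.34² + 0.09² + 0.24² + 0.19² = 0.0196 + 0.1156 + 0.0081 + 0.0576 + 0.0361 = 0.2370
B_IV = 1 / 0.2370 = 4.2194
Σp_IIᵢ² = 0.02² + 0.29² + 0.14² + 0.36² + 0.19² = 0.0004 + 0.0841 + 0.0196 + 0.1296 + 0.0361 = 0.2698
B_II = 1 / 0.2698 = 3.7064
Ranking by B (broadest → narrowest): morphospecies IV (4.22) > morphospecies II (3.71) > morphospecies I (2.32)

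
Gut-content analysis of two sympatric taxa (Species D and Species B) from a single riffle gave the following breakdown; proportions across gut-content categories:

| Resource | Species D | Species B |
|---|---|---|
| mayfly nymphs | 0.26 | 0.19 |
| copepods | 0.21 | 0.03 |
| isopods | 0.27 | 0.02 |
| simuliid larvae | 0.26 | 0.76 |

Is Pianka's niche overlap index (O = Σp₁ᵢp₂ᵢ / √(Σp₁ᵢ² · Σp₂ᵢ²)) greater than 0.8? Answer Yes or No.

No

Σ p₁ᵢp₂ᵢ = 0.0494 + 0.0063 + 0.0054 + 0.1976 = 0.2587
Σp_1ᵢ² = 0.26² + 0.21² + 0.27² + 0.26² = 0.0676 + 0.0441 + 0.0729 + 0.0676 = 0.2522
Σp_2ᵢ² = 0.19² + 0.03² + 0.02² + 0.76² = 0.0361 + 0.0009 + 0.0004 + 0.5776 = 0.6150
O = 0.2587 / √(0.2522 × 0.6150) = 0.2587 / 0.39383 = 0.6569
O = 0.6569 < 0.8 → No.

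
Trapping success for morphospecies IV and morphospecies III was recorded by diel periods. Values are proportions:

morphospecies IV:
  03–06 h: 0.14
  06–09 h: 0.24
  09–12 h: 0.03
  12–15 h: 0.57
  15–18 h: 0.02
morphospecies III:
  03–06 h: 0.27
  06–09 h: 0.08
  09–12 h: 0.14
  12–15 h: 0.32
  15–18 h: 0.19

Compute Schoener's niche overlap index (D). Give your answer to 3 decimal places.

Σ|p₁ᵢ − p₂ᵢ| = 0.13 + 0.16 + 0.11 + 0.25 + 0.17 = 0.82
D = 1 − ½ × 0.82 = 1 − 0.410 = 0.59000

0.590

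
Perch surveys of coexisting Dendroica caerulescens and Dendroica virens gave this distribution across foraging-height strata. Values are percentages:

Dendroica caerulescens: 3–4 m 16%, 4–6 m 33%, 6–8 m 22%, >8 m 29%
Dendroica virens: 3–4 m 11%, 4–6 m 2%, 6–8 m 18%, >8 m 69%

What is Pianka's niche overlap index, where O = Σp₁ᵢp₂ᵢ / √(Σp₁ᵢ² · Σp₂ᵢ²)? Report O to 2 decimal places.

Convert percentages to proportions (divide by 100).
Σ p₁ᵢp₂ᵢ = 0.0176 + 0.0066 + 0.0396 + 0.2001 = 0.2639
Σp_1ᵢ² = 0.16² + 0.33² + 0.22² + 0.29² = 0.0256 + 0.1089 + 0.0484 + 0.0841 = 0.2670
Σp_2ᵢ² = 0.11² + 0.02² + 0.18² + 0.69² = 0.0121 + 0.0004 + 0.0324 + 0.4761 = 0.5210
O = 0.2639 / √(0.2670 × 0.5210) = 0.2639 / 0.37297 = 0.7076

0.71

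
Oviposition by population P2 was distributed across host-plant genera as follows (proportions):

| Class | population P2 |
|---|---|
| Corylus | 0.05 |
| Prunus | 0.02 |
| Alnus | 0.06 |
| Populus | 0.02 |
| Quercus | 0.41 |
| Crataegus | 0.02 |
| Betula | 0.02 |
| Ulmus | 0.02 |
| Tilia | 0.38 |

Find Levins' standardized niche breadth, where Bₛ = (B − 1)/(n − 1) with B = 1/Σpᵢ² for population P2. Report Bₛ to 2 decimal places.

0.26

Σpᵢ² = 0.05² + 0.02² + 0.06² + 0.02² + 0.41² + 0.02² + 0.02² + 0.02² + 0.38² = 0.0025 + 0.0004 + 0.0036 + 0.0004 + 0.1681 + 0.0004 + 0.0004 + 0.0004 + 0.1444 = 0.3206
B = 1 / 0.3206 = 3.1192
Bₛ = (B − 1)/(n − 1) = (3.1192 − 1)/(9 − 1) = 2.1192/8 = 0.2649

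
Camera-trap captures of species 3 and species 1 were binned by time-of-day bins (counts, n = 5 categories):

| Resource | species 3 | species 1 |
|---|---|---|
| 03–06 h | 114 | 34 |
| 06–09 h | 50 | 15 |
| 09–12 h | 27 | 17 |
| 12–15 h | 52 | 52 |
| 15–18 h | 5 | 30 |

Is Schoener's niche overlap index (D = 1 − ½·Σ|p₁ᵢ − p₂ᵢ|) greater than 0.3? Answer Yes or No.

Yes

Proportions for species 3 (n=248): 114/248=0.4597, 50/248=0.2016, 27/248=0.1089, 52/248=0.2097, 5/248=0.0202
Proportions for species 1 (n=148): 34/148=0.2297, 15/148=0.1014, 17/148=0.1149, 52/148=0.3514, 30/148=0.2027
Σ|p₁ᵢ − p₂ᵢ| = 0.2300 + 0.1002 + 0.0060 + 0.1417 + 0.1825 = 0.6604
D = 1 − ½ × 0.6604 = 1 − 0.33020 = 0.66980
D = 0.66980 > 0.3 → Yes.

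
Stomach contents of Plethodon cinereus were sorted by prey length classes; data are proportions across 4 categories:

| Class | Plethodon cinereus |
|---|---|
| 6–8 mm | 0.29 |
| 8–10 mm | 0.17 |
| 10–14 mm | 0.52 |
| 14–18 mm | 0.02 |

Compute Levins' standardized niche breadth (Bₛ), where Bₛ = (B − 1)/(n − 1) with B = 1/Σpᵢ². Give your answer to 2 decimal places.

0.54

Σpᵢ² = 0.29² + 0.17² + 0.52² + 0.02² = 0.0841 + 0.0289 + 0.2704 + 0.0004 = 0.3838
B = 1 / 0.3838 = 2.6055
Bₛ = (B − 1)/(n − 1) = (2.6055 − 1)/(4 − 1) = 1.6055/3 = 0.5352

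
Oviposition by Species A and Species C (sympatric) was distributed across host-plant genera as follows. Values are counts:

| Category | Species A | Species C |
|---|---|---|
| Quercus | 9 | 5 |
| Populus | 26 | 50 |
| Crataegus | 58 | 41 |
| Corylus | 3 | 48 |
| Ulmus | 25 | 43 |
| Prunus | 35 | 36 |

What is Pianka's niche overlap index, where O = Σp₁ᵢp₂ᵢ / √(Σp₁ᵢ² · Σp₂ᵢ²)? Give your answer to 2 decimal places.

Proportions for Species A (n=156): 9/156=0.0577, 26/156=0.1667, 58/156=0.3718, 3/156=0.0192, 25/156=0.1603, 35/156=0.2244
Proportions for Species C (n=223): 5/223=0.0224, 50/223=0.2242, 41/223=0.1839, 48/223=0.2152, 43/223=0.1928, 36/223=0.1614
Σ p₁ᵢp₂ᵢ = 0.001292 + 0.037374 + 0.068374 + 0.004132 + 0.030906 + 0.036218 = 0.178296
Σp_1ᵢ² = 0.0577² + 0.1667² + 0.3718² + 0.0192² + 0.1603² + 0.2244² = 0.003329 + 0.027789 + 0.138235 + 0.000369 + 0.025696 + 0.050355 = 0.245773
Σp_2ᵢ² = 0.0224² + 0.2242² + 0.1839² + 0.2152² + 0.1928² + 0.1614² = 0.000502 + 0.050266 + 0.033819 + 0.046311 + 0.037172 + 0.026050 = 0.194120
O = 0.178296 / √(0.245773 × 0.194120) = 0.178296 / 0.2184249 = 0.8163

0.82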